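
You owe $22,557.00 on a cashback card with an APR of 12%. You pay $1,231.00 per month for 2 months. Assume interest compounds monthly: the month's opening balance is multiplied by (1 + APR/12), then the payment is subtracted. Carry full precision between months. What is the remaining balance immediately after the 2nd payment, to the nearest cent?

Monthly rate r = 12%/12 = 1% = 0.01.
Each month: B ← B·(1+r) − $1,231.00.
Month 1: interest $225.57; balance after payment $21,551.57.
Month 2: interest $215.52; balance after payment $20,536.09.

$20,536.09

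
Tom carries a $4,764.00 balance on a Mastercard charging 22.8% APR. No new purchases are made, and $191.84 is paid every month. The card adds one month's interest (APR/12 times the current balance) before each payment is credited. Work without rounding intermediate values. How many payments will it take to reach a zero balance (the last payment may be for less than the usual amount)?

Monthly rate r = 22.8%/12 = 1.9% = 0.019.
Recurrence: B ← B·(1+r) − $191.84.
Month 1: interest $90.52; balance after payment $4,662.68.
Month 2: interest $88.59; balance after payment $4,559.43.
Closed form: n = −ln(1 − rB₀/P)/ln(1+r) = −ln(0.52817)/ln(1.019) ≈ 33.915, so the balance reaches zero during payment 34.

34 months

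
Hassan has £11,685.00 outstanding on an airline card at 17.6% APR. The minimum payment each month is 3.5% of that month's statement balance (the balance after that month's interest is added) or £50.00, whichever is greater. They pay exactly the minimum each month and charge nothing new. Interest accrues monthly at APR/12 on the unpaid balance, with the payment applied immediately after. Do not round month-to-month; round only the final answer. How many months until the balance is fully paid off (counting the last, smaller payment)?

Monthly rate r = 17.6%/12 = 1.46667% = 0.0146667.
While 3.5% of the post-interest balance exceeds £50.00, each month B ← (B·(1+r))·(1 − 0.035), i.e. B shrinks by the factor (1+r)·0.965 = 0.97915.
This holds for months 1–101. Entering month 102 the balance is £1,391.71; 3.5% of the post-interest balance is now below £50.00, so the flat £50.00 minimum applies from here.
From month 102 a fixed £50.00 at rate r clears £1,391.71 in 37 more payments. Total: 101 + 37 = 138 months.

138 months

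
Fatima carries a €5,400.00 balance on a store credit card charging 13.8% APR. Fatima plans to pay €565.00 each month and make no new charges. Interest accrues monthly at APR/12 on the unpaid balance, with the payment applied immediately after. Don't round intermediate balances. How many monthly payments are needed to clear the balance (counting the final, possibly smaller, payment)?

11 months

Monthly rate r = 13.8%/12 = 1.15% = 0.0115.
Recurrence: B ← B·(1+r) − €565.00.
Month 1: interest €62.10; balance after payment €4,897.10.
Month 2: interest €56.32; balance after payment €4,388.42.
Closed form: n = −ln(1 − rB₀/P)/ln(1+r) = −ln(0.89009)/ln(1.0115) ≈ 10.183, so the balance reaches zero during payment 11.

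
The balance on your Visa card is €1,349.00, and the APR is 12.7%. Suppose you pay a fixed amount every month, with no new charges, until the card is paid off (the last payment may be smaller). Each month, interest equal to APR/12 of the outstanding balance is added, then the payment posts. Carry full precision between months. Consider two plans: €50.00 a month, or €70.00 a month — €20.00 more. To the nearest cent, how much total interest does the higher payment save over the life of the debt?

€80.13

Monthly rate r = 12.7%/12 = 1.05833% = 0.0105833.
At €50.00/mo: n = ⌈−ln(1 − rB₀/P)/ln(1+r)⌉ = 32 payments (last €46.88); total interest = total paid − €1,349.00 = €247.88.
At €70.00/mo: 22 payments (last €46.75); total interest €167.75.
Interest saved = €247.88 − €167.75 = €80.13.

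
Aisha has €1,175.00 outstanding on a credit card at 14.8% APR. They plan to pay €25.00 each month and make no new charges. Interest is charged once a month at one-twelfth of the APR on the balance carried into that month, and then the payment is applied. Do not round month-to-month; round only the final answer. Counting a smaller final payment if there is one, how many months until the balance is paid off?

71 months

Monthly rate r = 14.8%/12 = 1.23333% = 0.0123333.
Recurrence: B ← B·(1+r) − €25.00.
Month 1: interest €14.49; balance after payment €1,164.49.
Month 2: interest €14.36; balance after payment €1,153.85.
Closed form: n = −ln(1 − rB₀/P)/ln(1+r) = −ln(0.42033)/ln(1.01233) ≈ 70.706, so the balance reaches zero during payment 71.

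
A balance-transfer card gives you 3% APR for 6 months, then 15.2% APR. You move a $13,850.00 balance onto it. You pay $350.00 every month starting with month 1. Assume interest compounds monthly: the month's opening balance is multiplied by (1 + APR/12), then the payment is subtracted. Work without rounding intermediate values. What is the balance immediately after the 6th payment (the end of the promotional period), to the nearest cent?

Promo months 1–6 at r₀ = 3%/12 = 0.0025; months 7+ at r₁ = 15.2%/12 = 0.0126667.
After month 6: iterate B ← B·(1+r₀) − $350.00 for 6 months → $11,945.88.

$11,945.88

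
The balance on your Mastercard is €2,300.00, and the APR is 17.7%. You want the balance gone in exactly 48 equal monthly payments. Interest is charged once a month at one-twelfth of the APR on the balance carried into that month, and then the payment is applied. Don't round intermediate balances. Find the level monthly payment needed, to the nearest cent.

Monthly rate r = 17.7%/12 = 1.475% = 0.01475.
Level-payment amortization: P = B₀·r / (1 − (1+r)^(−n)) = 2300.00·0.01475 / (1 − 1.01475^(−48)).
Denominator 1 − (1+r)^(−48) = 0.504817691.
P = 33.925 / 0.504817691 ≈ 67.20.

€67.20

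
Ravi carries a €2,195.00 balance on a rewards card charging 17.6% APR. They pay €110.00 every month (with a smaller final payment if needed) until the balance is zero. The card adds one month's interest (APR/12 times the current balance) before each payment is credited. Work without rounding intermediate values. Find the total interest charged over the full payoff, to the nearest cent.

Monthly rate r = 17.6%/12 = 1.46667% = 0.0146667.
Payoff takes n = ⌈−ln(1 − rB₀/P)/ln(1+r)⌉ = ⌈23.781⌉ = 24 payments; the last is €86.03.
Total paid = 23·€110.00 + €86.03 = €2,616.03.
Total interest = total paid − principal = €2,616.03 − €2,195.00 = €421.03.

€421.03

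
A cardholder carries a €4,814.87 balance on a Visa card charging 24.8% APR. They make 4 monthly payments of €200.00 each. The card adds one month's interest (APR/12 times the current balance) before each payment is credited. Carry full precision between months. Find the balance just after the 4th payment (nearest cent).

€4,400.27

Monthly rate r = 24.8%/12 = 2.06667% = 0.0206667.
Each month: B ← B·(1+r) − €200.00.
Month 1: interest €99.51; balance after payment €4,714.38.
Month 2: interest €97.43; balance after payment €4,611.81.
Month 3: interest €95.31; balance after payment €4,507.12.
Month 4: interest €93.15; balance after payment €4,400.27.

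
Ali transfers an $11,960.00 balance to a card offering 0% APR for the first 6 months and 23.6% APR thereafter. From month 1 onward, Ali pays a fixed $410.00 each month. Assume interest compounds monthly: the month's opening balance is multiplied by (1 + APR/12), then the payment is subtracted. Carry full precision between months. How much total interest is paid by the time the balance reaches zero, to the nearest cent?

Promo months 1–6 at r₀ = 0%/12 = 0; months 7+ at r₁ = 23.6%/12 = 0.0196667.
After month 6 (no interest yet): B = $11,960.00 − 6·$410.00 = $9,500.00.
Then at r₁ with $410.00/mo: n₂ = −ln(1 − r₁·B/P)/ln(1+r₁) ≈ 31.23 → 32 more payments.
Total paid = 37·$410.00 + $95.22 = $15,265.22; interest = $15,265.22 − $11,960.00 = $3,305.22.

$3,305.22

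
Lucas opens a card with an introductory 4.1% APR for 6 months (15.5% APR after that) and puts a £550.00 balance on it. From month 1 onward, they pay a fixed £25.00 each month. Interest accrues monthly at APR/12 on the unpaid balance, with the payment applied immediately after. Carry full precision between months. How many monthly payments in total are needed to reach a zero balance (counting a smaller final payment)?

Promo months 1–6 at r₀ = 4.1%/12 = 0.00341667; months 7+ at r₁ = 15.5%/12 = 0.0129167.
After month 6: iterate B ← B·(1+r₀) − £25.00 for 6 months → £410.08.
Then at r₁ with £25.00/mo: n₂ = −ln(1 − r₁·B/P)/ln(1+r₁) ≈ 18.55 → 19 more payments.

25 months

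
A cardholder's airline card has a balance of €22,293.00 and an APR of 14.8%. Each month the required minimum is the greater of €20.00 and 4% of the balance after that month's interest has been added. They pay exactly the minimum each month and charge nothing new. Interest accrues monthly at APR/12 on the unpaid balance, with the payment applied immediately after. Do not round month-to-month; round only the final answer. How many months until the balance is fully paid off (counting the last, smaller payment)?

164 months

Monthly rate r = 14.8%/12 = 1.23333% = 0.0123333.
While 4% of the post-interest balance exceeds €20.00, each month B ← (B·(1+r))·(1 − 0.04), i.e. B shrinks by the factor (1+r)·0.96 = 0.97184.
This holds for months 1–134. Entering month 135 the balance is €485.14; 4% of the post-interest balance is now below €20.00, so the flat €20.00 minimum applies from here.
From month 135 a fixed €20.00 at rate r clears €485.14 in 30 more payments. Total: 134 + 30 = 164 months.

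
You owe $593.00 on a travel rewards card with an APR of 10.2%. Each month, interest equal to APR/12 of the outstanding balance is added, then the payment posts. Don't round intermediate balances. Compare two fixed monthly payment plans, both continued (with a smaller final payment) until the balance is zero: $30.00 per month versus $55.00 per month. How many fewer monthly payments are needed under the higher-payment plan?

10 fewer payments

Monthly rate r = 10.2%/12 = 0.85% = 0.0085.
At $30.00/mo: n = ⌈−ln(1 − rB₀/P)/ln(1+r)⌉ = 22 payments (last $21.99); total interest = total paid − $593.00 = $58.99.
At $55.00/mo: 12 payments (last $19.65); total interest $31.65.
Payments saved = 22 − 12 = 10.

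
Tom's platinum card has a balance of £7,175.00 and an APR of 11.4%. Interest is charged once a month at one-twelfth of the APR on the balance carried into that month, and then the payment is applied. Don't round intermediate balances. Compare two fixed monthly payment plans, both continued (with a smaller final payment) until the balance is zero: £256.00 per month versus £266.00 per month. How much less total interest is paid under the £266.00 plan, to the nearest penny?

£53.72

Monthly rate r = 11.4%/12 = 0.95% = 0.0095.
At £256.00/mo: n = ⌈−ln(1 − rB₀/P)/ln(1+r)⌉ = 33 payments (last £190.71); total interest = total paid − £7,175.00 = £1,207.71.
At £266.00/mo: 32 payments (last £82.99); total interest £1,153.99.
Interest saved = £1,207.71 − £1,153.99 = £53.72.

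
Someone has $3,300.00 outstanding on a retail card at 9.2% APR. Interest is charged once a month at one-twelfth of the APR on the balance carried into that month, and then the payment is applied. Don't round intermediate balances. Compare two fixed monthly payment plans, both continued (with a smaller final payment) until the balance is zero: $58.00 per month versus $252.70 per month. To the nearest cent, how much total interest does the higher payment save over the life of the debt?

Monthly rate r = 9.2%/12 = 0.766667% = 0.00766667.
At $58.00/mo: n = ⌈−ln(1 − rB₀/P)/ln(1+r)⌉ = 76 payments (last $1.99); total interest = total paid − $3,300.00 = $1,051.99.
At $252.70/mo: 14 payments (last $205.48); total interest $190.58.
Interest saved = $1,051.99 − $190.58 = $861.41.

$861.41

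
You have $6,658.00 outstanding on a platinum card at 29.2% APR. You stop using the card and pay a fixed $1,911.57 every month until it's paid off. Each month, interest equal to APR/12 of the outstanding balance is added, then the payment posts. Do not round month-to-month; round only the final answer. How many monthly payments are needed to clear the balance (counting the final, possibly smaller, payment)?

4 months

Monthly rate r = 29.2%/12 = 2.43333% = 0.0243333.
Recurrence: B ← B·(1+r) − $1,911.57.
Month 1: interest $162.01; balance after payment $4,908.44.
Month 2: interest $119.44; balance after payment $3,116.31.
Month 3: interest $75.83; balance after payment $1,280.57.
Month 4: interest $31.16; balance after payment $0.00.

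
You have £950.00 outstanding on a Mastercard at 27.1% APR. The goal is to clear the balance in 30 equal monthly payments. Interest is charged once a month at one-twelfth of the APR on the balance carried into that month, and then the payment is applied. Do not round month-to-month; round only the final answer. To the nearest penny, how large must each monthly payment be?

Monthly rate r = 27.1%/12 = 2.25833% = 0.0225833.
Level-payment amortization: P = B₀·r / (1 − (1+r)^(−n)) = 950.00·0.0225833 / (1 − 1.02258^(−30)).
Denominator 1 − (1+r)^(−30) = 0.488272569.
P = 21.4542 / 0.488272569 ≈ 43.94.

£43.94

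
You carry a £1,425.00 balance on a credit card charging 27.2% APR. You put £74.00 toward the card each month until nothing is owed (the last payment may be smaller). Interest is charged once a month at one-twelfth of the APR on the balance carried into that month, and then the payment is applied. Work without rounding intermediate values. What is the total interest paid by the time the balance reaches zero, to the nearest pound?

Monthly rate r = 27.2%/12 = 2.26667% = 0.0226667.
Payoff takes n = ⌈−ln(1 − rB₀/P)/ln(1+r)⌉ = ⌈25.590⌉ = 26 payments; the last is £43.86.
Total paid = 25·£74.00 + £43.86 = £1,893.86.
Total interest = total paid − principal = £1,893.86 − £1,425.00 = £468.86.

£469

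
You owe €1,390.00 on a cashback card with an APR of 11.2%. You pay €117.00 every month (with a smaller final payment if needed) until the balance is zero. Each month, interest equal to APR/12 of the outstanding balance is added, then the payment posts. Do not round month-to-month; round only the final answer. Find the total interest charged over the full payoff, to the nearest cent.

Monthly rate r = 11.2%/12 = 0.933333% = 0.00933333.
Payoff takes n = ⌈−ln(1 − rB₀/P)/ln(1+r)⌉ = ⌈12.651⌉ = 13 payments; the last is €76.27.
Total paid = 12·€117.00 + €76.27 = €1,480.27.
Total interest = total paid − principal = €1,480.27 − €1,390.00 = €90.27.

€90.27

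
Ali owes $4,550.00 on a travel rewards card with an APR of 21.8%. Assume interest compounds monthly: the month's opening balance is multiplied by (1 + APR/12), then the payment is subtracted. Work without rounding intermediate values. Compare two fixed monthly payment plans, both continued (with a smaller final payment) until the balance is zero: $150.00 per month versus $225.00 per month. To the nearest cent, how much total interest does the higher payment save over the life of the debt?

$950.07

Monthly rate r = 21.8%/12 = 1.81667% = 0.0181667.
At $150.00/mo: n = ⌈−ln(1 − rB₀/P)/ln(1+r)⌉ = 45 payments (last $72.79); total interest = total paid − $4,550.00 = $2,122.79.
At $225.00/mo: 26 payments (last $97.72); total interest $1,172.72.
Interest saved = $2,122.79 − $1,172.72 = $950.07.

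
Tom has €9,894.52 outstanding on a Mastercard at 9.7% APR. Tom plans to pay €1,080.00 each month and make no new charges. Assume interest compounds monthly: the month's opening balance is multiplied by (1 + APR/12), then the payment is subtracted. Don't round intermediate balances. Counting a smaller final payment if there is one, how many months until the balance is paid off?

Monthly rate r = 9.7%/12 = 0.808333% = 0.00808333.
Recurrence: B ← B·(1+r) − €1,080.00.
Month 1: interest €79.98; balance after payment €8,894.50.
Month 2: interest €71.90; balance after payment €7,886.40.
Closed form: n = −ln(1 − rB₀/P)/ln(1+r) = −ln(0.92594)/ln(1.00808) ≈ 9.557, so the balance reaches zero during payment 10.

10 payments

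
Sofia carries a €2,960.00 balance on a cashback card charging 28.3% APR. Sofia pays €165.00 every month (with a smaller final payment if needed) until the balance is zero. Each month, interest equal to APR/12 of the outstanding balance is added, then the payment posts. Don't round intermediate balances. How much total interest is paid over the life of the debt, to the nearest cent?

€933.97

Monthly rate r = 28.3%/12 = 2.35833% = 0.0235833.
Payoff takes n = ⌈−ln(1 − rB₀/P)/ln(1+r)⌉ = ⌈23.597⌉ = 24 payments; the last is €98.97.
Total paid = 23·€165.00 + €98.97 = €3,893.97.
Total interest = total paid − principal = €3,893.97 − €2,960.00 = €933.97.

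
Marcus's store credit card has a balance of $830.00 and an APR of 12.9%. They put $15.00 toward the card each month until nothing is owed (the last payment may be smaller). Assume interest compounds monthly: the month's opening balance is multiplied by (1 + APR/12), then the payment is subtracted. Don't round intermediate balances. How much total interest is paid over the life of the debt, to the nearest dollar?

$437

Monthly rate r = 12.9%/12 = 1.075% = 0.01075.
Payoff takes n = ⌈−ln(1 − rB₀/P)/ln(1+r)⌉ = ⌈84.493⌉ = 85 payments; the last is $7.42.
Total paid = 84·$15.00 + $7.42 = $1,267.42.
Total interest = total paid − principal = $1,267.42 − $830.00 = $437.42.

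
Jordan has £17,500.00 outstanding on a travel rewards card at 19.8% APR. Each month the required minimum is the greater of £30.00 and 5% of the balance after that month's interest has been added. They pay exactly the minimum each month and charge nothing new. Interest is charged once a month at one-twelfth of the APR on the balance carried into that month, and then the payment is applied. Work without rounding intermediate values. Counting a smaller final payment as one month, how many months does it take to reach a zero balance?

Monthly rate r = 19.8%/12 = 1.65% = 0.0165.
While 5% of the post-interest balance exceeds £30.00, each month B ← (B·(1+r))·(1 − 0.05), i.e. B shrinks by the factor (1+r)·0.95 = 0.96567.
This holds for months 1–98. Entering month 99 the balance is £570.79; 5% of the post-interest balance is now below £30.00, so the flat £30.00 minimum applies from here.
From month 99 a fixed £30.00 at rate r clears £570.79 in 24 more payments. Total: 98 + 24 = 122 months.

122 months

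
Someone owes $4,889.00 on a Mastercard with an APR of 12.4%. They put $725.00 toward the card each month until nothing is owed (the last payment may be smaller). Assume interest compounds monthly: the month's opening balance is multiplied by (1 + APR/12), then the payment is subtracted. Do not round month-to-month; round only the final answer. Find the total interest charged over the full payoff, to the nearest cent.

$204.92

Monthly rate r = 12.4%/12 = 1.03333% = 0.0103333.
Payoff takes n = ⌈−ln(1 − rB₀/P)/ln(1+r)⌉ = ⌈7.026⌉ = 8 payments; the last is $18.92.
Total paid = 7·$725.00 + $18.92 = $5,093.92.
Total interest = total paid − principal = $5,093.92 − $4,889.00 = $204.92.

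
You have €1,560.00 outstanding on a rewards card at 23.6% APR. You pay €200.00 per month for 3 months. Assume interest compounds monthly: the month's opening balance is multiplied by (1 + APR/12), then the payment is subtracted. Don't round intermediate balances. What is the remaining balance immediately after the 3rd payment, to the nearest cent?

€1,041.98

Monthly rate r = 23.6%/12 = 1.96667% = 0.0196667.
Each month: B ← B·(1+r) − €200.00.
Month 1: interest €30.68; balance after payment €1,390.68.
Month 2: interest €27.35; balance after payment €1,218.03.
Month 3: interest €23.95; balance after payment €1,041.98.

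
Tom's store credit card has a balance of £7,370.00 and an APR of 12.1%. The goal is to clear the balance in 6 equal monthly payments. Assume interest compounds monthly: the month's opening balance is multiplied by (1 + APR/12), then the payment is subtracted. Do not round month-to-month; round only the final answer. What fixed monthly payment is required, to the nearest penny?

£1,272.05

Monthly rate r = 12.1%/12 = 1.00833% = 0.0100833.
Level-payment amortization: P = B₀·r / (1 − (1+r)^(−n)) = 7370.00·0.0100833 / (1 − 1.01008^(−6)).
Denominator 1 − (1+r)^(−6) = 0.0584209891.
P = 74.3142 / 0.0584209891 ≈ 1272.05.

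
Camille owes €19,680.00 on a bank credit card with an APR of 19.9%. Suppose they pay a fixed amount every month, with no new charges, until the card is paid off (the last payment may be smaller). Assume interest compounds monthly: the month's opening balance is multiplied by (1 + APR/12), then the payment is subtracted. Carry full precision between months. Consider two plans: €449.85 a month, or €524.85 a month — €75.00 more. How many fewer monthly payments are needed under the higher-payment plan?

Monthly rate r = 19.9%/12 = 1.65833% = 0.0165833.
At €449.85/mo: n = ⌈−ln(1 − rB₀/P)/ln(1+r)⌉ = 79 payments (last €270.63); total interest = total paid − €19,680.00 = €15,678.93.
At €524.85/mo: 60 payments (last €63.68); total interest €11,349.83.
Payments saved = 79 − 60 = 19.

19 fewer payments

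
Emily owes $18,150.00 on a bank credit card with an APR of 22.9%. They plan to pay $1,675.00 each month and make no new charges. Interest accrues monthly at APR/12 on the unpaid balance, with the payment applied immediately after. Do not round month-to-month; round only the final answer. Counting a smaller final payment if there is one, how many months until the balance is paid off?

Monthly rate r = 22.9%/12 = 1.90833% = 0.0190833.
Recurrence: B ← B·(1+r) − $1,675.00.
Month 1: interest $346.36; balance after payment $16,821.36.
Month 2: interest $321.01; balance after payment $15,467.37.
Closed form: n = −ln(1 − rB₀/P)/ln(1+r) = −ln(0.79322)/ln(1.01908) ≈ 12.255, so the balance reaches zero during payment 13.

13 months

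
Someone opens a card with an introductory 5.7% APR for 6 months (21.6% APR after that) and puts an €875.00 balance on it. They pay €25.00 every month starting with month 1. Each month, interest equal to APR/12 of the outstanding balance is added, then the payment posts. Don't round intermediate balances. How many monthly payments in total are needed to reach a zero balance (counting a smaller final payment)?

Promo months 1–6 at r₀ = 5.7%/12 = 0.00475; months 7+ at r₁ = 21.6%/12 = 0.018.
After month 6: iterate B ← B·(1+r₀) − €25.00 for 6 months → €748.44.
Then at r₁ with €25.00/mo: n₂ = −ln(1 − r₁·B/P)/ln(1+r₁) ≈ 43.39 → 44 more payments.

50 months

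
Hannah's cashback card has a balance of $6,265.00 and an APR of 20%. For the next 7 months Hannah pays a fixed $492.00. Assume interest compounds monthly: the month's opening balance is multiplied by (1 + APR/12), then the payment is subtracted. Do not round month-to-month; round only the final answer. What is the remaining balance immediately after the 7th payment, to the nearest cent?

Monthly rate r = 20%/12 = 1.66667% = 0.0166667.
Each month: B ← B·(1+r) − $492.00.
Month 1: interest $104.42; balance after payment $5,877.42.
Month 2: interest $97.96; balance after payment $5,483.37.
Month 3: interest $91.39; balance after payment $5,082.76.
Month 4: interest $84.71; balance after payment $4,675.48.
Month 5: interest $77.92; balance after payment $4,261.40.
Month 6: interest $71.02; balance after payment $3,840.42.
Month 7: interest $64.01; balance after payment $3,412.43.

$3,412.43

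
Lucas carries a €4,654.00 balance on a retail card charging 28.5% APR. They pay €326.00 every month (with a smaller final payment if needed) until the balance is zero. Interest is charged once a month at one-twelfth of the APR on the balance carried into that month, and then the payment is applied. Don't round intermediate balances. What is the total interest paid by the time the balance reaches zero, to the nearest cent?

€1,098.00

Monthly rate r = 28.5%/12 = 2.375% = 0.02375.
Payoff takes n = ⌈−ln(1 − rB₀/P)/ln(1+r)⌉ = ⌈17.641⌉ = 18 payments; the last is €210.00.
Total paid = 17·€326.00 + €210.00 = €5,752.00.
Total interest = total paid − principal = €5,752.00 − €4,654.00 = €1,098.00.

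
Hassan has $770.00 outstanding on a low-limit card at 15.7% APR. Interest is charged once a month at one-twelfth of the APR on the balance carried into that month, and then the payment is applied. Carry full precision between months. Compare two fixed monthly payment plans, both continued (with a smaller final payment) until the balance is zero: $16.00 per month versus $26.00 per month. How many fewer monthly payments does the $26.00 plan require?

Monthly rate r = 15.7%/12 = 1.30833% = 0.0130833.
At $16.00/mo: n = ⌈−ln(1 − rB₀/P)/ln(1+r)⌉ = 77 payments (last $6.65); total interest = total paid − $770.00 = $452.65.
At $26.00/mo: 38 payments (last $18.46); total interest $210.46.
Payments saved = 77 − 38 = 39.

39 fewer payments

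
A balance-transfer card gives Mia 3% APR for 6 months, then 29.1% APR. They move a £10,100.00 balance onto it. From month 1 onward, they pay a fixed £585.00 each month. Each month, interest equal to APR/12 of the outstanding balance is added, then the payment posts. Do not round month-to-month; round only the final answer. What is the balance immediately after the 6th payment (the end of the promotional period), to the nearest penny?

Promo months 1–6 at r₀ = 3%/12 = 0.0025; months 7+ at r₁ = 29.1%/12 = 0.02425.
After month 6: iterate B ← B·(1+r₀) − £585.00 for 6 months → £6,720.44.

£6,720.44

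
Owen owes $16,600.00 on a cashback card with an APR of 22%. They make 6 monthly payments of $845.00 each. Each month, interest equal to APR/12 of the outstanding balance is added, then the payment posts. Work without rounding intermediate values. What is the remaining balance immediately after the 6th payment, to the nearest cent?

Monthly rate r = 22%/12 = 1.83333% = 0.0183333.
Each month: B ← B·(1+r) − $845.00.
Month 1: interest $304.33; balance after payment $16,059.33.
Month 2: interest $294.42; balance after payment $15,508.75.
Month 3: interest $284.33; balance after payment $14,948.08.
Month 4: interest $274.05; balance after payment $14,377.13.
Month 5: interest $263.58; balance after payment $13,795.71.
Month 6: interest $252.92; balance after payment $13,203.63.

$13,203.63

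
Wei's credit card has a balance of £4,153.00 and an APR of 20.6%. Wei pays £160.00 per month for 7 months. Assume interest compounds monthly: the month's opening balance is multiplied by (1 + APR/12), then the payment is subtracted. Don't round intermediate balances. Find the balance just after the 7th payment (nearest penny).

£3,499.14

Monthly rate r = 20.6%/12 = 1.71667% = 0.0171667.
Each month: B ← B·(1+r) − £160.00.
Month 1: interest £71.29; balance after payment £4,064.29.
Month 2: interest £69.77; balance after payment £3,974.06.
Month 3: interest £68.22; balance after payment £3,882.28.
Month 4: interest £66.65; balance after payment £3,788.93.
Month 5: interest £65.04; balance after payment £3,693.97.
Month 6: interest £63.41; balance after payment £3,597.39.
Month 7: interest £61.76; balance after payment £3,499.14.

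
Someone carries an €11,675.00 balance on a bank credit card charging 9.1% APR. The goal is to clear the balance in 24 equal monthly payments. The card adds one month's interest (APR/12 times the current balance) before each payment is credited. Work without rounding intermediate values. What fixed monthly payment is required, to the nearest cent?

€533.91

Monthly rate r = 9.1%/12 = 0.758333% = 0.00758333.
Level-payment amortization: P = B₀·r / (1 − (1+r)^(−n)) = 11675.00·0.00758333 / (1 − 1.00758^(−24)).
Denominator 1 − (1+r)^(−24) = 0.1658261.
P = 88.5354 / 0.1658261 ≈ 533.91.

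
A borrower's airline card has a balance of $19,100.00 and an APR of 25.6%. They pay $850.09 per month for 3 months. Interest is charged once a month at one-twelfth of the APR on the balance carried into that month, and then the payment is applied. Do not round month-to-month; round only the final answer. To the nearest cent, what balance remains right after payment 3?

$17,743.60

Monthly rate r = 25.6%/12 = 2.13333% = 0.0213333.
Each month: B ← B·(1+r) − $850.09.
Month 1: interest $407.47; balance after payment $18,657.38.
Month 2: interest $398.02; balance after payment $18,205.31.
Month 3: interest $388.38; balance after payment $17,743.60.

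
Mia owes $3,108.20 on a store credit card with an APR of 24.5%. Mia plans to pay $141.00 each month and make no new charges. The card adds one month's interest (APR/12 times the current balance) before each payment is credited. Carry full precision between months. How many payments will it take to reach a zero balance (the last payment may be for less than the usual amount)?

30 payments

Monthly rate r = 24.5%/12 = 2.04167% = 0.0204167.
Recurrence: B ← B·(1+r) − $141.00.
Month 1: interest $63.46; balance after payment $3,030.66.
Month 2: interest $61.88; balance after payment $2,951.54.
Closed form: n = −ln(1 − rB₀/P)/ln(1+r) = −ln(0.54994)/ln(1.02042) ≈ 29.586, so the balance reaches zero during payment 30.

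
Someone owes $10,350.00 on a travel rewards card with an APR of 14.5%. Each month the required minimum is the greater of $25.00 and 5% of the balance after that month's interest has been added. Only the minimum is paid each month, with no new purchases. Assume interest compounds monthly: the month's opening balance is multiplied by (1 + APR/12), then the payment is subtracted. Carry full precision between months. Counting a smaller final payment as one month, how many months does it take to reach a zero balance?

Monthly rate r = 14.5%/12 = 1.20833% = 0.0120833.
While 5% of the post-interest balance exceeds $25.00, each month B ← (B·(1+r))·(1 − 0.05), i.e. B shrinks by the factor (1+r)·0.95 = 0.96148.
This holds for months 1–78. Entering month 79 the balance is $483.34; 5% of the post-interest balance is now below $25.00, so the flat $25.00 minimum applies from here.
From month 79 a fixed $25.00 at rate r clears $483.34 in 23 more payments. Total: 78 + 23 = 101 months.

101 months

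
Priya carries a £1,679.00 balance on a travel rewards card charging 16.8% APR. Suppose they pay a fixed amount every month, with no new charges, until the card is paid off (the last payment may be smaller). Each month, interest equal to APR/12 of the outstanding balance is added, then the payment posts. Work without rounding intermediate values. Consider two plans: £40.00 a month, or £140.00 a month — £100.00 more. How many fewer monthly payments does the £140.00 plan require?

Monthly rate r = 16.8%/12 = 1.4% = 0.014.
At £40.00/mo: n = ⌈−ln(1 − rB₀/P)/ln(1+r)⌉ = 64 payments (last £28.83); total interest = total paid − £1,679.00 = £869.83.
At £140.00/mo: 14 payments (last £31.03); total interest £172.03.
Payments saved = 64 − 14 = 50.

50 fewer payments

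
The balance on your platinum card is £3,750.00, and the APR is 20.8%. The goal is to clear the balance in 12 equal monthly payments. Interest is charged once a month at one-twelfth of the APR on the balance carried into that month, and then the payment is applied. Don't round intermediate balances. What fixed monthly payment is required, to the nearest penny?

£348.82

Monthly rate r = 20.8%/12 = 1.73333% = 0.0173333.
Level-payment amortization: P = B₀·r / (1 − (1+r)^(−n)) = 3750.00·0.0173333 / (1 − 1.01733^(−12)).
Denominator 1 − (1+r)^(−12) = 0.186344236.
P = 65 / 0.186344236 ≈ 348.82.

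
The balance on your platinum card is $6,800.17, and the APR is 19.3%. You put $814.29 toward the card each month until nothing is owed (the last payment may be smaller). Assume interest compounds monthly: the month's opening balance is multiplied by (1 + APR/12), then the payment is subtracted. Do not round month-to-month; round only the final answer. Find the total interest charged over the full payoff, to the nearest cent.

$561.00

Monthly rate r = 19.3%/12 = 1.60833% = 0.0160833.
Payoff takes n = ⌈−ln(1 − rB₀/P)/ln(1+r)⌉ = ⌈9.040⌉ = 10 payments; the last is $32.56.
Total paid = 9·$814.29 + $32.56 = $7,361.17.
Total interest = total paid − principal = $7,361.17 − $6,800.17 = $561.00.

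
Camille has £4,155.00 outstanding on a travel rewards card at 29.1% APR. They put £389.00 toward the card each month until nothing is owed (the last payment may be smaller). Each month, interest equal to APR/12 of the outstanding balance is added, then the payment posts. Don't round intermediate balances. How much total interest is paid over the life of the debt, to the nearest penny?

£713.11

Monthly rate r = 29.1%/12 = 2.425% = 0.02425.
Payoff takes n = ⌈−ln(1 − rB₀/P)/ln(1+r)⌉ = ⌈12.511⌉ = 13 payments; the last is £200.11.
Total paid = 12·£389.00 + £200.11 = £4,868.11.
Total interest = total paid − principal = £4,868.11 − £4,155.00 = £713.11.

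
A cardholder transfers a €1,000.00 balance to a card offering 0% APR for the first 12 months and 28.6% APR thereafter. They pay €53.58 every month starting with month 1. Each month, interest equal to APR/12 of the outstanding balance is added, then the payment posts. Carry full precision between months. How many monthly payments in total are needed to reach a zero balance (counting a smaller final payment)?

Promo months 1–12 at r₀ = 0%/12 = 0; months 13+ at r₁ = 28.6%/12 = 0.0238333.
After month 12 (no interest yet): B = €1,000.00 − 12·€53.58 = €357.04.
Then at r₁ with €53.58/mo: n₂ = −ln(1 − r₁·B/P)/ln(1+r₁) ≈ 7.34 → 8 more payments.

20 payments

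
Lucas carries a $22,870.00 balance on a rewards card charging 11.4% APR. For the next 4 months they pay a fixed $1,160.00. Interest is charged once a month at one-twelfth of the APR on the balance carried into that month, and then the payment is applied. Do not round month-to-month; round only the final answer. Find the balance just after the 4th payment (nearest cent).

Monthly rate r = 11.4%/12 = 0.95% = 0.0095.
Each month: B ← B·(1+r) − $1,160.00.
Month 1: interest $217.26; balance after payment $21,927.26.
Month 2: interest $208.31; balance after payment $20,975.57.
Month 3: interest $199.27; balance after payment $20,014.84.
Month 4: interest $190.14; balance after payment $19,044.98.

$19,044.98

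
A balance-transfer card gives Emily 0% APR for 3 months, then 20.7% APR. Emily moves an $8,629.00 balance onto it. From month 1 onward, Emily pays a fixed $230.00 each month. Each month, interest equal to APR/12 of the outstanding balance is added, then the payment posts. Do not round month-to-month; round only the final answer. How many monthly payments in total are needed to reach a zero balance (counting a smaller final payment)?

56 payments

Promo months 1–3 at r₀ = 0%/12 = 0; months 4+ at r₁ = 20.7%/12 = 0.01725.
After month 3 (no interest yet): B = $8,629.00 − 3·$230.00 = $7,939.00.
Then at r₁ with $230.00/mo: n₂ = −ln(1 − r₁·B/P)/ln(1+r₁) ≈ 52.91 → 53 more payments.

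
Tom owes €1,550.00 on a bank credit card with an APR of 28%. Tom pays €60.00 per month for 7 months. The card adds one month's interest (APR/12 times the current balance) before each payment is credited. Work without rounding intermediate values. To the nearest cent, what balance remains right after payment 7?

€1,371.02

Monthly rate r = 28%/12 = 2.33333% = 0.0233333.
Each month: B ← B·(1+r) − €60.00.
Month 1: interest €36.17; balance after payment €1,526.17.
Month 2: interest €35.61; balance after payment €1,501.78.
Month 3: interest €35.04; balance after payment €1,476.82.
Month 4: interest €34.46; balance after payment €1,451.28.
Month 5: interest €33.86; balance after payment €1,425.14.
Month 6: interest €33.25; balance after payment €1,398.39.
Month 7: interest €32.63; balance after payment €1,371.02.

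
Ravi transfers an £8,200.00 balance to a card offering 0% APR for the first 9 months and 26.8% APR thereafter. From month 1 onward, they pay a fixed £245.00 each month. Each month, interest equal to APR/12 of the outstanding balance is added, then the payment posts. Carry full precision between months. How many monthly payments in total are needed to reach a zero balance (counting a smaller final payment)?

Promo months 1–9 at r₀ = 0%/12 = 0; months 10+ at r₁ = 26.8%/12 = 0.0223333.
After month 9 (no interest yet): B = £8,200.00 − 9·£245.00 = £5,995.00.
Then at r₁ with £245.00/mo: n₂ = −ln(1 − r₁·B/P)/ln(1+r₁) ≈ 35.80 → 36 more payments.

45 months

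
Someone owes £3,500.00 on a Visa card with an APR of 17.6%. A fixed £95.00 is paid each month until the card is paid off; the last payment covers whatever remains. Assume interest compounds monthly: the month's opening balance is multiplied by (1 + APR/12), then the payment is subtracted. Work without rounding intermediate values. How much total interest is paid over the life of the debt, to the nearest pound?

£1,572

Monthly rate r = 17.6%/12 = 1.46667% = 0.0146667.
Payoff takes n = ⌈−ln(1 − rB₀/P)/ln(1+r)⌉ = ⌈53.385⌉ = 54 payments; the last is £36.73.
Total paid = 53·£95.00 + £36.73 = £5,071.73.
Total interest = total paid − principal = £5,071.73 − £3,500.00 = £1,571.73.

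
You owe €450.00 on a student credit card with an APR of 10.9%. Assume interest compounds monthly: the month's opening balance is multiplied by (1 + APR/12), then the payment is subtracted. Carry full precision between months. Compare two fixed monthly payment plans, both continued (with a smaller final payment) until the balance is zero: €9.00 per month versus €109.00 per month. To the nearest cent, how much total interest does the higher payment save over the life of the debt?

Monthly rate r = 10.9%/12 = 0.908333% = 0.00908333.
At €9.00/mo: n = ⌈−ln(1 − rB₀/P)/ln(1+r)⌉ = 67 payments (last €8.61); total interest = total paid − €450.00 = €152.61.
At €109.00/mo: 5 payments (last €24.82); total interest €10.82.
Interest saved = €152.61 − €10.82 = €141.79.

€141.79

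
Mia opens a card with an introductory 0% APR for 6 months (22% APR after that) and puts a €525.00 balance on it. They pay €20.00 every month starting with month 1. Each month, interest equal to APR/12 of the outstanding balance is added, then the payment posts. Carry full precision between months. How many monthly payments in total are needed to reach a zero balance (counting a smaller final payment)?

Promo months 1–6 at r₀ = 0%/12 = 0; months 7+ at r₁ = 22%/12 = 0.0183333.
After month 6 (no interest yet): B = €525.00 − 6·€20.00 = €405.00.
Then at r₁ with €20.00/mo: n₂ = −ln(1 − r₁·B/P)/ln(1+r₁) ≈ 25.54 → 26 more payments.

32 months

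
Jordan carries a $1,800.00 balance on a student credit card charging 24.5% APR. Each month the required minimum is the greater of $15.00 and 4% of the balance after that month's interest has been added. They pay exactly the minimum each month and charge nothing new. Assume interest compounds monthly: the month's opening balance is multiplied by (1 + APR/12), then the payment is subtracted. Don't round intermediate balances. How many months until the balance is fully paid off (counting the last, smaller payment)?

Monthly rate r = 24.5%/12 = 2.04167% = 0.0204167.
While 4% of the post-interest balance exceeds $15.00, each month B ← (B·(1+r))·(1 − 0.04), i.e. B shrinks by the factor (1+r)·0.96 = 0.9796.
This holds for months 1–78. Entering month 79 the balance is $360.64; 4% of the post-interest balance is now below $15.00, so the flat $15.00 minimum applies from here.
From month 79 a fixed $15.00 at rate r clears $360.64 in 34 more payments. Total: 78 + 34 = 112 months.

112 months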